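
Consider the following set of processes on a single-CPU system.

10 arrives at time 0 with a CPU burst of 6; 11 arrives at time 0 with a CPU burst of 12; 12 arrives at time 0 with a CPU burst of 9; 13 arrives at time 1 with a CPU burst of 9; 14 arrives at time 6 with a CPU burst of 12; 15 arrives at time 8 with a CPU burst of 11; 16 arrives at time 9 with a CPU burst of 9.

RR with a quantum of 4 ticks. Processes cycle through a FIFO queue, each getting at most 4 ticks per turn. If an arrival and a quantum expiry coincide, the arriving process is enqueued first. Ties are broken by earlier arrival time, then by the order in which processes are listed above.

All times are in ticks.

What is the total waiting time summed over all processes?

Schedule: | 10 0-4 | 11 4-8 | 12 8-12 | 13 12-16 | 10 16-18 | 14 18-22 | 15 22-26 | 11 26-30 | 16 30-34 | 12 34-38 | 13 38-42 | 14 42-46 | 15 46-50 | 11 50-54 | 16 54-58 | 12 58-59 | 13 59-60 | 14 60-64 | 15 64-67 | 16 67-68 |
Completion: 10=18  11=54  12=59  13=60  14=64  15=67  16=68
Turnaround (C−A): 10=18  11=54  12=59  13=59  14=58  15=59  16=59
Waiting = turnaround − burst: 10=12, 11=42, 12=50, 13=50, 14=46, 15=48, 16=50
Total waiting = 12 + 42 + 50 + 50 + 46 + 48 + 50 = 298

298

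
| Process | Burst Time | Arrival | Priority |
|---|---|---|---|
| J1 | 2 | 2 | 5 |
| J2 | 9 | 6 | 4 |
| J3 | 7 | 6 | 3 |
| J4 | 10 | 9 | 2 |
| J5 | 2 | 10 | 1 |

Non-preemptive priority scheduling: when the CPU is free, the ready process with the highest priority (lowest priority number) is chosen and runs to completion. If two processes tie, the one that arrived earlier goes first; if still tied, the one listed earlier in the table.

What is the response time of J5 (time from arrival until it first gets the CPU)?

Timeline: | idle 0-2 | J1 2-4 | idle 4-6 | J3 6-13 | J5 13-15 | J4 15-25 | J2 25-34 |
Completion: J1=4  J2=34  J3=13  J4=25  J5=15
Turnaround (C−A): J1=2  J2=28  J3=7  J4=16  J5=5
Response(J5) = first start − arrival = 13 − 10 = 3

3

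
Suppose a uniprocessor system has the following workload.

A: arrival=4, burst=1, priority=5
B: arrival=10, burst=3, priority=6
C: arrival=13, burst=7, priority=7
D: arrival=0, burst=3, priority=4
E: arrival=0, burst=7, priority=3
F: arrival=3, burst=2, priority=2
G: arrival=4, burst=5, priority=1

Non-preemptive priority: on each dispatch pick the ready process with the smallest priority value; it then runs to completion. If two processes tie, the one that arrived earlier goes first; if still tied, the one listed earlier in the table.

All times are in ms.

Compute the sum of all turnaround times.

Gantt: | E 0-7 | G 7-12 | F 12-14 | D 14-17 | A 17-18 | B 18-21 | C 21-28 |
Completion: A=18  B=21  C=28  D=17  E=7  F=14  G=12
Turnaround (C−A): A=14  B=11  C=15  D=17  E=7  F=11  G=8
Turnaround = completion − arrival: A=14, B=11, C=15, D=17, E=7, F=11, G=8
Total turnaround = 14 + 11 + 15 + 17 + 7 + 11 + 8 = 83

83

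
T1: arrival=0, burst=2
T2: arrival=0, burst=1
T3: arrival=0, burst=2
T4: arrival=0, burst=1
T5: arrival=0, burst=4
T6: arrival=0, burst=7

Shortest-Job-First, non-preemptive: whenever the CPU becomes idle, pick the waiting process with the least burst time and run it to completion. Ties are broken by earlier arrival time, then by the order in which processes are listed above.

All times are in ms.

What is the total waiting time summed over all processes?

23

Schedule: | T2 0-1 | T4 1-2 | T1 2-4 | T3 4-6 | T5 6-10 | T6 10-17 |
Completion: T1=4  T2=1  T3=6  T4=2  T5=10  T6=17
Waiting = turnaround − burst: T1=2, T2=0, T3=4, T4=1, T5=6, T6=10
Total waiting = 2 + 0 + 4 + 1 + 6 + 10 = 23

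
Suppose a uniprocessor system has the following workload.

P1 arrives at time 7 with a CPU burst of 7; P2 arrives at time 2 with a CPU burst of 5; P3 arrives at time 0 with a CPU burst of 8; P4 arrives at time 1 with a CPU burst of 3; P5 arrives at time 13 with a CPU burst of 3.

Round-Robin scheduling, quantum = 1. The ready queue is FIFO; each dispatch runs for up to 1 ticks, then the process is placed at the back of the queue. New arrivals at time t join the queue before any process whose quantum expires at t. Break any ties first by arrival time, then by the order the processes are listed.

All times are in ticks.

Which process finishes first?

Schedule: | P3 0-1 | P4 1-2 | P3 2-3 | P2 3-4 | P4 4-5 | P3 5-6 | P2 6-7 | P4 7-8 | P3 8-9 | P1 9-10 | P2 10-11 | P3 11-12 | P1 12-13 | P2 13-14 | P3 14-15 | P5 15-16 | P1 16-17 | P2 17-18 | P3 18-19 | P5 19-20 | P1 20-21 | P3 21-22 | P5 22-23 | P1 23-26 |
Completion: P1=26  P2=18  P3=22  P4=8  P5=23
Turnaround (C−A): P1=19  P2=16  P3=22  P4=7  P5=10
Finish order: P4 → P2 → P3 → P5 → P1

P4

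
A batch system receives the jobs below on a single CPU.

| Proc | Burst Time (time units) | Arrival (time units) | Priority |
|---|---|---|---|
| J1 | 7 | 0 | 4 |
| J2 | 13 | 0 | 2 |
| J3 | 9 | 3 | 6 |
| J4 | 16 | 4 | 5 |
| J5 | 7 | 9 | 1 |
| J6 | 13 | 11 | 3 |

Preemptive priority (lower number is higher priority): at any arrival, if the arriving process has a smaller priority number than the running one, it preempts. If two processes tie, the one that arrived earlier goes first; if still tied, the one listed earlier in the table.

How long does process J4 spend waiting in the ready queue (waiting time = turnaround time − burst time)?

Gantt: | J2 0-9 | J5 9-16 | J2 16-20 | J6 20-33 | J1 33-40 | J4 40-56 | J3 56-65 |
Completion: J1=40  J2=20  J3=65  J4=56  J5=16  J6=33
Waiting(J4) = turnaround − burst = 52 − 16 = 36

36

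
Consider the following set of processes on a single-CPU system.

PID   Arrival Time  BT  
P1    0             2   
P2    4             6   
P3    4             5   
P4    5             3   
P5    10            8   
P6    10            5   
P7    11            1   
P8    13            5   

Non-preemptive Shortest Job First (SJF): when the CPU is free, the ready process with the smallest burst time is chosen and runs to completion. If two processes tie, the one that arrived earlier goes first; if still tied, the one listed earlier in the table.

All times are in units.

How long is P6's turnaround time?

8

Schedule: | P1 0-2 | idle 2-4 | P3 4-9 | P4 9-12 | P7 12-13 | P6 13-18 | P8 18-23 | P2 23-29 | P5 29-37 |
Completion: P1=2  P2=29  P3=9  P4=12  P5=37  P6=18  P7=13  P8=23
Turnaround (C−A): P1=2  P2=25  P3=5  P4=7  P5=27  P6=8  P7=2  P8=10
Turnaround(P6) = completion − arrival = 18 − 10 = 8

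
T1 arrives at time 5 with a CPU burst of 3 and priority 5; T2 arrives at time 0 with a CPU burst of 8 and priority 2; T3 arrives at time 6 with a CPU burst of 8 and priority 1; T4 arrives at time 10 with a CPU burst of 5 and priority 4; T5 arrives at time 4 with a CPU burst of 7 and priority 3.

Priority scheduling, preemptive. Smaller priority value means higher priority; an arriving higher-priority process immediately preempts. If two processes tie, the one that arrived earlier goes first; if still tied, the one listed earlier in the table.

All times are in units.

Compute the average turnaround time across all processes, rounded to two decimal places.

17.40

Schedule: | T2 0-6 | T3 6-14 | T2 14-16 | T5 16-23 | T4 23-28 | T1 28-31 |
Completion: T1=31  T2=16  T3=14  T4=28  T5=23
Turnaround times: T1=26, T2=16, T3=8, T4=18, T5=19
Average turnaround = (26+16+8+18+19) / 5 = 87/5 = 17.40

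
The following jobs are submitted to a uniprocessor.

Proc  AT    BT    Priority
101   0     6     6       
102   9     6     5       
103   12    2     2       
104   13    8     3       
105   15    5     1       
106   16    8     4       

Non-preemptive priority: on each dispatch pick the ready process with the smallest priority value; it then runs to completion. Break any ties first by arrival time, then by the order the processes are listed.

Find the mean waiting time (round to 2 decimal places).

Timeline: | 101 0-6 | idle 6-9 | 102 9-15 | 105 15-20 | 103 20-22 | 104 22-30 | 106 30-38 |
Completion: 101=6  102=15  103=22  104=30  105=20  106=38
Waiting times: 101=0, 102=0, 103=8, 104=9, 105=0, 106=14
Average waiting = (0+0+8+9+0+14) / 6 = 31/6 = 5.17

5.17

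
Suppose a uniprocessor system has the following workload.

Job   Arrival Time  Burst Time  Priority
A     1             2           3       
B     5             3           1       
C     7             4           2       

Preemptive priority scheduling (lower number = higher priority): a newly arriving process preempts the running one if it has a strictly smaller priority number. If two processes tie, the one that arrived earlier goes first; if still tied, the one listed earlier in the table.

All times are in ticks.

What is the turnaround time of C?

5

Timeline: | idle 0-1 | A 1-3 | idle 3-5 | B 5-8 | C 8-12 |
Completion: A=3  B=8  C=12
Turnaround (C−A): A=2  B=3  C=5
Turnaround(C) = completion − arrival = 12 − 7 = 5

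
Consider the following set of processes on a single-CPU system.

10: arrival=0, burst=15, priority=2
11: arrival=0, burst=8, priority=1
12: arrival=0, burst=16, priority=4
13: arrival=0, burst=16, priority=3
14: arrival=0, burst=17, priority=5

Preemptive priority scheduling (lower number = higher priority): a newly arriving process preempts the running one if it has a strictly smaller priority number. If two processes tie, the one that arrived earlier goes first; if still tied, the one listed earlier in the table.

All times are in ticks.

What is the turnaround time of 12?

Gantt: | 11 0-8 | 10 8-23 | 13 23-39 | 12 39-55 | 14 55-72 |
Completion: 10=23  11=8  12=55  13=39  14=72
Turnaround(12) = completion − arrival = 55 − 0 = 55

55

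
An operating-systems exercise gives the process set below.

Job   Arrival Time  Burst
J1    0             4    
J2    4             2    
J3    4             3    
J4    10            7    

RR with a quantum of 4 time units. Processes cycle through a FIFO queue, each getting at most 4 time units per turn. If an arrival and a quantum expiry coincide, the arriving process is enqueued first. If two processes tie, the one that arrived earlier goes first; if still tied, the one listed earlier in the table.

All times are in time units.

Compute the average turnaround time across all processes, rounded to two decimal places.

Gantt: | J1 0-4 | J2 4-6 | J3 6-9 | idle 9-10 | J4 10-17 |
Completion: J1=4  J2=6  J3=9  J4=17
Turnaround (C−A): J1=4  J2=2  J3=5  J4=7
Turnaround times: J1=4, J2=2, J3=5, J4=7
Average turnaround = (4+2+5+7) / 4 = 18/4 = 4.50

4.50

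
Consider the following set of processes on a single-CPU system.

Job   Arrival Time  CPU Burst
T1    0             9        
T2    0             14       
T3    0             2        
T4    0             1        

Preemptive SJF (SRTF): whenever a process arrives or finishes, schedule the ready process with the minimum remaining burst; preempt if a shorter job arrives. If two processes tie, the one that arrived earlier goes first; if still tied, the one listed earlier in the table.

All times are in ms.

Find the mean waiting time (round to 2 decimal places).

4.00

Timeline: | T4 0-1 | T3 1-3 | T1 3-12 | T2 12-26 |
Completion: T1=12  T2=26  T3=3  T4=1
Turnaround (C−A): T1=12  T2=26  T3=3  T4=1
Waiting times: T1=3, T2=12, T3=1, T4=0
Average waiting = (3+12+1+0) / 4 = 16/4 = 4.00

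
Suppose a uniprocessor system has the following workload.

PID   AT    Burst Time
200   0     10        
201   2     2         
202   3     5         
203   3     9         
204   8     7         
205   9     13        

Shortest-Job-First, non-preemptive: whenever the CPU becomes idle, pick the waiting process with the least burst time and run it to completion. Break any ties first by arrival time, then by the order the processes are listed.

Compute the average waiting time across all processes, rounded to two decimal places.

Schedule: | 200 0-10 | 201 10-12 | 202 12-17 | 204 17-24 | 203 24-33 | 205 33-46 |
Completion: 200=10  201=12  202=17  203=33  204=24  205=46
Waiting times: 200=0, 201=8, 202=9, 203=21, 204=9, 205=24
Average waiting = (0+8+9+21+9+24) / 6 = 71/6 = 11.83

11.83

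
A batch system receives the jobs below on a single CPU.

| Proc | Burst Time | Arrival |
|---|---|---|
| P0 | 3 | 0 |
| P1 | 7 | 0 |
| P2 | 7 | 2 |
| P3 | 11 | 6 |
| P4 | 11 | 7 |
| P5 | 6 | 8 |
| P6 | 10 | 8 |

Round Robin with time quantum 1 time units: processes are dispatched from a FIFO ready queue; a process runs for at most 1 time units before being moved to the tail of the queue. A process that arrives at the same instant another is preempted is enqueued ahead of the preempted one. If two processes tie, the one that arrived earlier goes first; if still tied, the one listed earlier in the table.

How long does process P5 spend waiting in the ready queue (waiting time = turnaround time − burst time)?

Schedule: | P0 0-1 | P1 1-2 | P0 2-3 | P2 3-4 | P1 4-5 | P0 5-6 | P2 6-7 | P1 7-8 | P3 8-9 | P4 9-10 | P2 10-11 | P5 11-12 | P6 12-13 | P1 13-14 | P3 14-15 | P4 15-16 | P2 16-17 | P5 17-18 | P6 18-19 | P1 19-20 | P3 20-21 | P4 21-22 | P2 22-23 | P5 23-24 | P6 24-25 | P1 25-26 | P3 26-27 | P4 27-28 | P2 28-29 | P5 29-30 | P6 30-31 | P1 31-32 | P3 32-33 | P4 33-34 | P2 34-35 | P5 35-36 | P6 36-37 | P3 37-38 | P4 38-39 | P5 39-40 | P6 40-41 | P3 41-42 | P4 42-43 | P6 43-44 | P3 44-45 | P4 45-46 | P6 46-47 | P3 47-48 | P4 48-49 | P6 49-50 | P3 50-51 | P4 51-52 | P6 52-53 | P3 53-54 | P4 54-55 |
Completion: P0=6  P1=32  P2=35  P3=54  P4=55  P5=40  P6=53
Turnaround (C−A): P0=6  P1=32  P2=33  P3=48  P4=48  P5=32  P6=45
Waiting(P5) = turnaround − burst = 32 − 6 = 26

26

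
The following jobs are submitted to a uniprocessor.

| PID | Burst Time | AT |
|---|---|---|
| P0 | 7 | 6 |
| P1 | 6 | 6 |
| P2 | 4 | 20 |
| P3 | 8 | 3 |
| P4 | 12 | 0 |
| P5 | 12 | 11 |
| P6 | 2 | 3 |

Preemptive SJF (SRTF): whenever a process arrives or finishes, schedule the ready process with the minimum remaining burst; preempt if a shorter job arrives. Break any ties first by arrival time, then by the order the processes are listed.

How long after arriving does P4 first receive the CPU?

Timeline: | P4 0-3 | P6 3-5 | P3 5-6 | P1 6-12 | P3 12-19 | P0 19-20 | P2 20-24 | P0 24-30 | P4 30-39 | P5 39-51 |
Completion: P0=30  P1=12  P2=24  P3=19  P4=39  P5=51  P6=5
Response(P4) = first start − arrival = 0 − 0 = 0

0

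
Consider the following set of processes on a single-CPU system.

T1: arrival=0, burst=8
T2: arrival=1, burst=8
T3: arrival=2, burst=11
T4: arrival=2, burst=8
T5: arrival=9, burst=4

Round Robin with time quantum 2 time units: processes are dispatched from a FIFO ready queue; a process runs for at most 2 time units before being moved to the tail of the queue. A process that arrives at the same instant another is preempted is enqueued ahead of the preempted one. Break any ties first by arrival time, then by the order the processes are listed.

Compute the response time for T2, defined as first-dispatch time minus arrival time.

Gantt: | T1 0-2 | T2 2-4 | T3 4-6 | T4 6-8 | T1 8-10 | T2 10-12 | T3 12-14 | T4 14-16 | T5 16-18 | T1 18-20 | T2 20-22 | T3 22-24 | T4 24-26 | T5 26-28 | T1 28-30 | T2 30-32 | T3 32-34 | T4 34-36 | T3 36-39 |
Completion: T1=30  T2=32  T3=39  T4=36  T5=28
Response(T2) = first start − arrival = 2 − 1 = 1

1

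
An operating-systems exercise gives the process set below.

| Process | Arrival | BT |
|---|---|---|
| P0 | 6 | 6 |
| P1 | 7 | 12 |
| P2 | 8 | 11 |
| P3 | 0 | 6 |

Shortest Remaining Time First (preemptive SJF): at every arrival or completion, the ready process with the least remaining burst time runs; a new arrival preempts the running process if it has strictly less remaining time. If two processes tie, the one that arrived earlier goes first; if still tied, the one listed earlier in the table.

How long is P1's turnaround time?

28

Schedule: | P3 0-6 | P0 6-12 | P2 12-23 | P1 23-35 |
Completion: P0=12  P1=35  P2=23  P3=6
Turnaround (C−A): P0=6  P1=28  P2=15  P3=6
Turnaround(P1) = completion − arrival = 35 − 7 = 28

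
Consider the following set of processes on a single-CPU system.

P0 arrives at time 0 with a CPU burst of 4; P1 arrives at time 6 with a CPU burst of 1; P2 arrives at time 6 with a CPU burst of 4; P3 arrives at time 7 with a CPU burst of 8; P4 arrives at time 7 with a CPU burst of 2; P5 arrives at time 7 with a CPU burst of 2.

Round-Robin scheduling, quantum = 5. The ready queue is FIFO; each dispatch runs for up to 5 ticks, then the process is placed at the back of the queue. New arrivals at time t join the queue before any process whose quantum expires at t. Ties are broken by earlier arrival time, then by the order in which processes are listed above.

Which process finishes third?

Gantt: | P0 0-4 | idle 4-6 | P1 6-7 | P2 7-11 | P3 11-16 | P4 16-18 | P5 18-20 | P3 20-23 |
Completion: P0=4  P1=7  P2=11  P3=23  P4=18  P5=20
Finish order: P0 → P1 → P2 → P4 → P5 → P3

P2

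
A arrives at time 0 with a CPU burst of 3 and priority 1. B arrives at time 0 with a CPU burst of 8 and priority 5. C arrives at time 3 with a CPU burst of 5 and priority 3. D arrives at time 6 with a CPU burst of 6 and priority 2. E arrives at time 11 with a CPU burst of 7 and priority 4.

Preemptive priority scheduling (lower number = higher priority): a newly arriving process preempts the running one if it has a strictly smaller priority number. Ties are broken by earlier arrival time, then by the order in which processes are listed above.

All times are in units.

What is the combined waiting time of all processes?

30

Timeline: | A 0-3 | C 3-6 | D 6-12 | C 12-14 | E 14-21 | B 21-29 |
Completion: A=3  B=29  C=14  D=12  E=21
Turnaround (C−A): A=3  B=29  C=11  D=6  E=10
Waiting = turnaround − burst: A=0, B=21, C=6, D=0, E=3
Total waiting = 0 + 21 + 6 + 0 + 3 = 30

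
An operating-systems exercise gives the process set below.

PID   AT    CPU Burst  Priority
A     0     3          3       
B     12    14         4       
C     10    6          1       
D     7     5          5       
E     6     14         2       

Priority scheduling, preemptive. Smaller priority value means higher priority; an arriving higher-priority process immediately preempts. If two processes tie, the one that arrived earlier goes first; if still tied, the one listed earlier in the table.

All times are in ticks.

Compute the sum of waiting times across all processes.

Gantt: | A 0-3 | idle 3-6 | E 6-10 | C 10-16 | E 16-26 | B 26-40 | D 40-45 |
Completion: A=3  B=40  C=16  D=45  E=26
Turnaround (C−A): A=3  B=28  C=6  D=38  E=20
Waiting = turnaround − burst: A=0, B=14, C=0, D=33, E=6
Total waiting = 0 + 14 + 0 + 33 + 6 = 53

53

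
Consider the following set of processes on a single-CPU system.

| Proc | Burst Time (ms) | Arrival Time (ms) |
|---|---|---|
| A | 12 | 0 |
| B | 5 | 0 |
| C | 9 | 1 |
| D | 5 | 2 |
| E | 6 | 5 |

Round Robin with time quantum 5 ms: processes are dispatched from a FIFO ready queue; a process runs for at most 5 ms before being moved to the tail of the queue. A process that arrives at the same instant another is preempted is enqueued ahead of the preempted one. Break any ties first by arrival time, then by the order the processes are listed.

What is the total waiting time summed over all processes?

Gantt: | A 0-5 | B 5-10 | C 10-15 | D 15-20 | E 20-25 | A 25-30 | C 30-34 | E 34-35 | A 35-37 |
Completion: A=37  B=10  C=34  D=20  E=35
Waiting = turnaround − burst: A=25, B=5, C=24, D=13, E=24
Total waiting = 25 + 5 + 24 + 13 + 24 = 91

91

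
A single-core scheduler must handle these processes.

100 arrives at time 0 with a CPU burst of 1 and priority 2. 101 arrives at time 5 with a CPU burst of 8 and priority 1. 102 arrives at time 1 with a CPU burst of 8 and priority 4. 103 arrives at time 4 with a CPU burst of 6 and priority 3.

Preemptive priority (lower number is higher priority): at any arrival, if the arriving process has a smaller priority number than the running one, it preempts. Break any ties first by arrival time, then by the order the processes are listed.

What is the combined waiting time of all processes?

Gantt: | 100 0-1 | 102 1-4 | 103 4-5 | 101 5-13 | 103 13-18 | 102 18-23 |
Completion: 100=1  101=13  102=23  103=18
Turnaround (C−A): 100=1  101=8  102=22  103=14
Waiting = turnaround − burst: 100=0, 101=0, 102=14, 103=8
Total waiting = 0 + 0 + 14 + 8 = 22

22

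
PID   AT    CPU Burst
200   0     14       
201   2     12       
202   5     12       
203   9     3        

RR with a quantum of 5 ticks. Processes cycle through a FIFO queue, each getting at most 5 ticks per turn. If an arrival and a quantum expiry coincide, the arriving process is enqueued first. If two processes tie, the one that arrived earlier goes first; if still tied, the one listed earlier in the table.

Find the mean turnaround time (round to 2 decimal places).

Timeline: | 200 0-5 | 201 5-10 | 202 10-15 | 200 15-20 | 203 20-23 | 201 23-28 | 202 28-33 | 200 33-37 | 201 37-39 | 202 39-41 |
Completion: 200=37  201=39  202=41  203=23
Turnaround (C−A): 200=37  201=37  202=36  203=14
Turnaround times: 200=37, 201=37, 202=36, 203=14
Average turnaround = (37+37+36+14) / 4 = 124/4 = 31.00

31.00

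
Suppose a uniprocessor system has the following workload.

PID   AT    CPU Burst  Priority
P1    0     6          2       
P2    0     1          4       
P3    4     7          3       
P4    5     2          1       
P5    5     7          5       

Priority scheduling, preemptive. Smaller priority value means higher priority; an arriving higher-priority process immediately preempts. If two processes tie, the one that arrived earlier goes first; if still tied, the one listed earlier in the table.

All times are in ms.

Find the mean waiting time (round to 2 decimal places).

6.40

Schedule: | P1 0-5 | P4 5-7 | P1 7-8 | P3 8-15 | P2 15-16 | P5 16-23 |
Completion: P1=8  P2=16  P3=15  P4=7  P5=23
Turnaround (C−A): P1=8  P2=16  P3=11  P4=2  P5=18
Waiting times: P1=2, P2=15, P3=4, P4=0, P5=11
Average waiting = (2+15+4+0+11) / 5 = 32/5 = 6.40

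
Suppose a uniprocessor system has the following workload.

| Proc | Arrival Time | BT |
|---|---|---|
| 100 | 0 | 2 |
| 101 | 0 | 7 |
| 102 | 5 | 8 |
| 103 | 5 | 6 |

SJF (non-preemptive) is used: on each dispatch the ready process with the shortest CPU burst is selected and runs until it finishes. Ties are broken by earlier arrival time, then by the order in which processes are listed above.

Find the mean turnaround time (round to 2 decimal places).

Gantt: | 100 0-2 | 101 2-9 | 103 9-15 | 102 15-23 |
Completion: 100=2  101=9  102=23  103=15
Turnaround (C−A): 100=2  101=9  102=18  103=10
Turnaround times: 100=2, 101=9, 102=18, 103=10
Average turnaround = (2+9+18+10) / 4 = 39/4 = 9.75

9.75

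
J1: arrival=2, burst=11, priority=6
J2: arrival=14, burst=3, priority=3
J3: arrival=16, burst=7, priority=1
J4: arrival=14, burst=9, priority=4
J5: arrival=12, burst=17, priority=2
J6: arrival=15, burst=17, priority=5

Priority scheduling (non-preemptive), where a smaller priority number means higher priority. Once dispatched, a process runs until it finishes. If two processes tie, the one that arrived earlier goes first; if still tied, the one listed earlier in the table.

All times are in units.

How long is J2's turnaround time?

26

Timeline: | idle 0-2 | J1 2-13 | J5 13-30 | J3 30-37 | J2 37-40 | J4 40-49 | J6 49-66 |
Completion: J1=13  J2=40  J3=37  J4=49  J5=30  J6=66
Turnaround (C−A): J1=11  J2=26  J3=21  J4=35  J5=18  J6=51
Turnaround(J2) = completion − arrival = 40 − 14 = 26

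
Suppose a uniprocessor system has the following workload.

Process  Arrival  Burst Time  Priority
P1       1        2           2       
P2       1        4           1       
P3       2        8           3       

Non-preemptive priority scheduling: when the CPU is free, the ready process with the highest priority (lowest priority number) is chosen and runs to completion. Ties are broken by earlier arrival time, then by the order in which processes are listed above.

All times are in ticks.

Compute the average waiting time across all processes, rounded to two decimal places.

3.00

Gantt: | idle 0-1 | P2 1-5 | P1 5-7 | P3 7-15 |
Completion: P1=7  P2=5  P3=15
Turnaround (C−A): P1=6  P2=4  P3=13
Waiting times: P1=4, P2=0, P3=5
Average waiting = (4+0+5) / 3 = 9/3 = 3.00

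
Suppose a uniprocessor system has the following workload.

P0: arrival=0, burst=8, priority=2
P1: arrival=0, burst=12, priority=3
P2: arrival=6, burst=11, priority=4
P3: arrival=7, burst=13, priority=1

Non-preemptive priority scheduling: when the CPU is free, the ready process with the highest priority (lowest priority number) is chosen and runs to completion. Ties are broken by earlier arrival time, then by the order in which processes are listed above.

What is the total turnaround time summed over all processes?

Gantt: | P0 0-8 | P3 8-21 | P1 21-33 | P2 33-44 |
Completion: P0=8  P1=33  P2=44  P3=21
Turnaround (C−A): P0=8  P1=33  P2=38  P3=14
Turnaround = completion − arrival: P0=8, P1=33, P2=38, P3=14
Total turnaround = 8 + 33 + 38 + 14 = 93

93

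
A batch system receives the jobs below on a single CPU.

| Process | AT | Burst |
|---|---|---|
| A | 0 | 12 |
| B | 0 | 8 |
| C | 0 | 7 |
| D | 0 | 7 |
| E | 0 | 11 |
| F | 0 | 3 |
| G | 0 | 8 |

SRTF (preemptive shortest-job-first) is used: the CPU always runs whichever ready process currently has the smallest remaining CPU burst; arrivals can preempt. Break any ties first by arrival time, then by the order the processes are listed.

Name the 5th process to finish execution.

G

Timeline: | F 0-3 | C 3-10 | D 10-17 | B 17-25 | G 25-33 | E 33-44 | A 44-56 |
Completion: A=56  B=25  C=10  D=17  E=44  F=3  G=33
Turnaround (C−A): A=56  B=25  C=10  D=17  E=44  F=3  G=33
Finish order: F → C → D → B → G → E → A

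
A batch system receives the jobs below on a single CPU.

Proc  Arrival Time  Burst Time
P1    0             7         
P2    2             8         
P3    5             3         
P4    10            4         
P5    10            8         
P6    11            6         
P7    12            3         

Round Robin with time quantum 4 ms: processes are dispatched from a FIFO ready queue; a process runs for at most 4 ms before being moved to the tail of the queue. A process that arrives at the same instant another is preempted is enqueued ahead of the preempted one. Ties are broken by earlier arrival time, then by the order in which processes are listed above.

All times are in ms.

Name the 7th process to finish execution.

P6

Schedule: | P1 0-4 | P2 4-8 | P1 8-11 | P3 11-14 | P2 14-18 | P4 18-22 | P5 22-26 | P6 26-30 | P7 30-33 | P5 33-37 | P6 37-39 |
Completion: P1=11  P2=18  P3=14  P4=22  P5=37  P6=39  P7=33
Turnaround (C−A): P1=11  P2=16  P3=9  P4=12  P5=27  P6=28  P7=21
Finish order: P1 → P3 → P2 → P4 → P7 → P5 → P6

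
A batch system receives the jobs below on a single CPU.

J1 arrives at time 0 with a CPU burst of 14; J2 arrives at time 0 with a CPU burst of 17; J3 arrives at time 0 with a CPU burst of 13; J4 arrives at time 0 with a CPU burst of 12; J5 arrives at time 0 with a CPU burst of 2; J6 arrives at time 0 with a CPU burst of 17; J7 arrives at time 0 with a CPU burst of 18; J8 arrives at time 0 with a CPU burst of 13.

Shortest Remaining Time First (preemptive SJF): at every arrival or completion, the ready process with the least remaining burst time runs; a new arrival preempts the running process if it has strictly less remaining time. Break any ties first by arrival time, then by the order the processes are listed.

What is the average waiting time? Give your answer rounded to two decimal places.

37.00

Gantt: | J5 0-2 | J4 2-14 | J3 14-27 | J8 27-40 | J1 40-54 | J2 54-71 | J6 71-88 | J7 88-106 |
Completion: J1=54  J2=71  J3=27  J4=14  J5=2  J6=88  J7=106  J8=40
Turnaround (C−A): J1=54  J2=71  J3=27  J4=14  J5=2  J6=88  J7=106  J8=40
Waiting times: J1=40, J2=54, J3=14, J4=2, J5=0, J6=71, J7=88, J8=27
Average waiting = (40+54+14+2+0+71+88+27) / 8 = 296/8 = 37.00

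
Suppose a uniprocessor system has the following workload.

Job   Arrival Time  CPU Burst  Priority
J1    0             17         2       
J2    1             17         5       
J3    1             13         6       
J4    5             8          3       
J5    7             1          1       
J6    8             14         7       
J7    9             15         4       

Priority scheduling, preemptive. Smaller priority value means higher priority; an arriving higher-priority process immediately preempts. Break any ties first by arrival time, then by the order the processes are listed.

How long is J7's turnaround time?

32

Schedule: | J1 0-7 | J5 7-8 | J1 8-18 | J4 18-26 | J7 26-41 | J2 41-58 | J3 58-71 | J6 71-85 |
Completion: J1=18  J2=58  J3=71  J4=26  J5=8  J6=85  J7=41
Turnaround(J7) = completion − arrival = 41 − 9 = 32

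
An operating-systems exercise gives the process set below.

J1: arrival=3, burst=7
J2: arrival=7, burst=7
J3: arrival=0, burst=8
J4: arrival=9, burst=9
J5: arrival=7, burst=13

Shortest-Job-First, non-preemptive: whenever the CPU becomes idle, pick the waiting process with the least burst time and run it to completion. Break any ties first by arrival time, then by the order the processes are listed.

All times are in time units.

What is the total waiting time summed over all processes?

50

Timeline: | J3 0-8 | J1 8-15 | J2 15-22 | J4 22-31 | J5 31-44 |
Completion: J1=15  J2=22  J3=8  J4=31  J5=44
Turnaround (C−A): J1=12  J2=15  J3=8  J4=22  J5=37
Waiting = turnaround − burst: J1=5, J2=8, J3=0, J4=13, J5=24
Total waiting = 5 + 8 + 0 + 13 + 24 = 50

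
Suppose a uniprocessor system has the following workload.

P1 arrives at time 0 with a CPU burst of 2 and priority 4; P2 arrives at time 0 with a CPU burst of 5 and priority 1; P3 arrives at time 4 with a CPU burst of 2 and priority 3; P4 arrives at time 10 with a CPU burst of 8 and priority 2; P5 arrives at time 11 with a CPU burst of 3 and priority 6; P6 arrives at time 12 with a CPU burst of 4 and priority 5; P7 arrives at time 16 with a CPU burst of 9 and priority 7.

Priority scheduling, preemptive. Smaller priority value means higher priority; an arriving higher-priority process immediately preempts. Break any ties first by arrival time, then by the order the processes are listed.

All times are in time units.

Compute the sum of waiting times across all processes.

Gantt: | P2 0-5 | P3 5-7 | P1 7-9 | idle 9-10 | P4 10-18 | P6 18-22 | P5 22-25 | P7 25-34 |
Completion: P1=9  P2=5  P3=7  P4=18  P5=25  P6=22  P7=34
Turnaround (C−A): P1=9  P2=5  P3=3  P4=8  P5=14  P6=10  P7=18
Waiting = turnaround − burst: P1=7, P2=0, P3=1, P4=0, P5=11, P6=6, P7=9
Total waiting = 7 + 0 + 1 + 0 + 11 + 6 + 9 = 34

34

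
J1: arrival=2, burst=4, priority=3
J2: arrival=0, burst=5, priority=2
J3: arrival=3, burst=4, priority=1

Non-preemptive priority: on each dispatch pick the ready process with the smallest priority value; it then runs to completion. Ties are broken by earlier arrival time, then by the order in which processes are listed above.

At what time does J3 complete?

9

Timeline: | J2 0-5 | J3 5-9 | J1 9-13 |
Completion: J1=13  J2=5  J3=9
Turnaround (C−A): J1=11  J2=5  J3=6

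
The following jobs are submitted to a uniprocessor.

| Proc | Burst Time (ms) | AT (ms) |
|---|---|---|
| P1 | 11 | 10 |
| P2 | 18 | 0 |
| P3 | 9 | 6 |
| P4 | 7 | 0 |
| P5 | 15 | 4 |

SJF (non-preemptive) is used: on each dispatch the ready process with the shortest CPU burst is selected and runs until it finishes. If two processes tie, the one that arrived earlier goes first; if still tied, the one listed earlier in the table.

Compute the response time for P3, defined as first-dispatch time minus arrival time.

1

Timeline: | P4 0-7 | P3 7-16 | P1 16-27 | P5 27-42 | P2 42-60 |
Completion: P1=27  P2=60  P3=16  P4=7  P5=42
Response(P3) = first start − arrival = 7 − 6 = 1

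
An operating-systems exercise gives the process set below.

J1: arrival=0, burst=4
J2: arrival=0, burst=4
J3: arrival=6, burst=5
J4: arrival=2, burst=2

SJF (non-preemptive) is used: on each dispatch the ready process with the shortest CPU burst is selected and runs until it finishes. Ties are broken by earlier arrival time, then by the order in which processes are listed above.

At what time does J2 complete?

10

Schedule: | J1 0-4 | J4 4-6 | J2 6-10 | J3 10-15 |
Completion: J1=4  J2=10  J3=15  J4=6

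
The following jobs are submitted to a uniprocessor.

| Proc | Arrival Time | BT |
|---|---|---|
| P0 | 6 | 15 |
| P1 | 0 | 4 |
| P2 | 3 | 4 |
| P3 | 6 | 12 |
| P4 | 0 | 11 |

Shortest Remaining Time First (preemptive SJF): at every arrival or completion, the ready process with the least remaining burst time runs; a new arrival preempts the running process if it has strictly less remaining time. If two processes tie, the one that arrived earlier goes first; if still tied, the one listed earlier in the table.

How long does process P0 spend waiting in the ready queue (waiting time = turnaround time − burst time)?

25

Gantt: | P1 0-4 | P2 4-8 | P4 8-19 | P3 19-31 | P0 31-46 |
Completion: P0=46  P1=4  P2=8  P3=31  P4=19
Waiting(P0) = turnaround − burst = 40 − 15 = 25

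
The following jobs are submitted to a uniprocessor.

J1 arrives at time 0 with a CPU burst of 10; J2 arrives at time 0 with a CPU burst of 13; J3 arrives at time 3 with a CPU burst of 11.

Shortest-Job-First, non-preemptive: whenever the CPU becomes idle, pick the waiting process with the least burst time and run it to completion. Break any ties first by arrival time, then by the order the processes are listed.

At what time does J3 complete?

Schedule: | J1 0-10 | J3 10-21 | J2 21-34 |
Completion: J1=10  J2=34  J3=21
Turnaround (C−A): J1=10  J2=34  J3=18

21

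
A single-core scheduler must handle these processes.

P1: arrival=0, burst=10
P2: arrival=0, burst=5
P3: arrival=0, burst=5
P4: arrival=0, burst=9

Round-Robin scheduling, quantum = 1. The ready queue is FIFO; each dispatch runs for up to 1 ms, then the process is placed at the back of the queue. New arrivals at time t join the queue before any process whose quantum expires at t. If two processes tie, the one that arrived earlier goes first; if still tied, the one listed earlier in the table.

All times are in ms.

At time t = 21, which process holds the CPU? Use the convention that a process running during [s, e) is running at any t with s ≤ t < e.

Schedule: | P1 0-1 | P2 1-2 | P3 2-3 | P4 3-4 | P1 4-5 | P2 5-6 | P3 6-7 | P4 7-8 | P1 8-9 | P2 9-10 | P3 10-11 | P4 11-12 | P1 12-13 | P2 13-14 | P3 14-15 | P4 15-16 | P1 16-17 | P2 17-18 | P3 18-19 | P4 19-20 | P1 20-21 | P4 21-22 | P1 22-23 | P4 23-24 | P1 24-25 | P4 25-26 | P1 26-27 | P4 27-28 | P1 28-29 |
Completion: P1=29  P2=18  P3=19  P4=28

P4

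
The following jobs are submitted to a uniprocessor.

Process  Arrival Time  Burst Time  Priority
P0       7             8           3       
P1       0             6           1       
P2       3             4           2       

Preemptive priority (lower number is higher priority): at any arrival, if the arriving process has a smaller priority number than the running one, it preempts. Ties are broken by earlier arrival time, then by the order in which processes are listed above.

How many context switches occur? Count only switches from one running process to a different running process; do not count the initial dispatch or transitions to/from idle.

2

Timeline: | P1 0-6 | P2 6-10 | P0 10-18 |
Completion: P0=18  P1=6  P2=10
Turnaround (C−A): P0=11  P1=6  P2=7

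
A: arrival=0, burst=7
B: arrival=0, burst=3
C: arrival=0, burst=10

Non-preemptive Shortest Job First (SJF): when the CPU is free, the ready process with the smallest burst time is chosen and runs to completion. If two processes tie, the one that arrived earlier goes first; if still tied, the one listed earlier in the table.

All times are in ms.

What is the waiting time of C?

10

Gantt: | B 0-3 | A 3-10 | C 10-20 |
Completion: A=10  B=3  C=20
Waiting(C) = turnaround − burst = 20 − 10 = 10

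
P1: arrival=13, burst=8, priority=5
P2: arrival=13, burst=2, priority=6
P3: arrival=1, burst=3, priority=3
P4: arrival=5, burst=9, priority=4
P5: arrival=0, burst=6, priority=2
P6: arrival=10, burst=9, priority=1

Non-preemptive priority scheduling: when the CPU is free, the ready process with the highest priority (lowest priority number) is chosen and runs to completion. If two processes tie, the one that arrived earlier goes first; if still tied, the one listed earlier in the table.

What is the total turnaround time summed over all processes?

90

Timeline: | P5 0-6 | P3 6-9 | P4 9-18 | P6 18-27 | P1 27-35 | P2 35-37 |
Completion: P1=35  P2=37  P3=9  P4=18  P5=6  P6=27
Turnaround (C−A): P1=22  P2=24  P3=8  P4=13  P5=6  P6=17
Turnaround = completion − arrival: P1=22, P2=24, P3=8, P4=13, P5=6, P6=17
Total turnaround = 22 + 24 + 8 + 13 + 6 + 17 = 90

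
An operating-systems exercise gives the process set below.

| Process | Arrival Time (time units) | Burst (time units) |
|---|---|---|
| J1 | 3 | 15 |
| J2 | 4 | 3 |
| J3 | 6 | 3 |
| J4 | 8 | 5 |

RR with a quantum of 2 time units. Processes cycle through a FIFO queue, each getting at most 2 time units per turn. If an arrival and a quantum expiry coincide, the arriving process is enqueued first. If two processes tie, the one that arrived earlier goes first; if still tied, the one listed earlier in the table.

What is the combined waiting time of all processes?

33

Schedule: | idle 0-3 | J1 3-5 | J2 5-7 | J1 7-9 | J3 9-11 | J2 11-12 | J4 12-14 | J1 14-16 | J3 16-17 | J4 17-19 | J1 19-21 | J4 21-22 | J1 22-29 |
Completion: J1=29  J2=12  J3=17  J4=22
Turnaround (C−A): J1=26  J2=8  J3=11  J4=14
Waiting = turnaround − burst: J1=11, J2=5, J3=8, J4=9
Total waiting = 11 + 5 + 8 + 9 = 33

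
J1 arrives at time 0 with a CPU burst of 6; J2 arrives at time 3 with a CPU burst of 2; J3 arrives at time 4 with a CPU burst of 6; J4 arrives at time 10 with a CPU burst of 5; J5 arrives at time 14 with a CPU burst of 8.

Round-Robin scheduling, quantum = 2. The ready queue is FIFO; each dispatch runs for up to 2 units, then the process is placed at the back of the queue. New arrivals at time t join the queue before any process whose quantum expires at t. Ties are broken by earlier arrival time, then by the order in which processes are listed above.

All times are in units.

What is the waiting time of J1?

Timeline: | J1 0-4 | J2 4-6 | J3 6-8 | J1 8-10 | J3 10-12 | J4 12-14 | J3 14-16 | J5 16-18 | J4 18-20 | J5 20-22 | J4 22-23 | J5 23-27 |
Completion: J1=10  J2=6  J3=16  J4=23  J5=27
Turnaround (C−A): J1=10  J2=3  J3=12  J4=13  J5=13
Waiting(J1) = turnaround − burst = 10 − 6 = 4

4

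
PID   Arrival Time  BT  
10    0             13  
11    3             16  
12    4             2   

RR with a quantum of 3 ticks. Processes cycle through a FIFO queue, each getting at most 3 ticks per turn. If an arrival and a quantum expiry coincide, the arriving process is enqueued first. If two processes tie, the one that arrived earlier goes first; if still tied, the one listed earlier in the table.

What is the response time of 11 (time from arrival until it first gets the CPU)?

0

Schedule: | 10 0-3 | 11 3-6 | 10 6-9 | 12 9-11 | 11 11-14 | 10 14-17 | 11 17-20 | 10 20-23 | 11 23-26 | 10 26-27 | 11 27-31 |
Completion: 10=27  11=31  12=11
Turnaround (C−A): 10=27  11=28  12=7
Response(11) = first start − arrival = 3 − 3 = 0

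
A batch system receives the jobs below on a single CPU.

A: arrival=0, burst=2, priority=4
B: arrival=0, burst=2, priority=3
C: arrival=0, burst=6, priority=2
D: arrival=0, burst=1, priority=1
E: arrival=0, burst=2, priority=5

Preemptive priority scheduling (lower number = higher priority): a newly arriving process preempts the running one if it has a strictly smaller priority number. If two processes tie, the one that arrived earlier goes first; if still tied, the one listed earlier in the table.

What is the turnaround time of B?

9

Timeline: | D 0-1 | C 1-7 | B 7-9 | A 9-11 | E 11-13 |
Completion: A=11  B=9  C=7  D=1  E=13
Turnaround(B) = completion − arrival = 9 − 0 = 9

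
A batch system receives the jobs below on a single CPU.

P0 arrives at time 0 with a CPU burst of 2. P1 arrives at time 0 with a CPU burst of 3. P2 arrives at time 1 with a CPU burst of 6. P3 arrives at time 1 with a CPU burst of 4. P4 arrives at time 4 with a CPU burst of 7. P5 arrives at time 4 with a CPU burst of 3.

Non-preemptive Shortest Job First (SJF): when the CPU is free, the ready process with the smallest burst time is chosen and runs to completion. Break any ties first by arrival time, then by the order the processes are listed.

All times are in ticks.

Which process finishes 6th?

Schedule: | P0 0-2 | P1 2-5 | P5 5-8 | P3 8-12 | P2 12-18 | P4 18-25 |
Completion: P0=2  P1=5  P2=18  P3=12  P4=25  P5=8
Finish order: P0 → P1 → P5 → P3 → P2 → P4

P4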